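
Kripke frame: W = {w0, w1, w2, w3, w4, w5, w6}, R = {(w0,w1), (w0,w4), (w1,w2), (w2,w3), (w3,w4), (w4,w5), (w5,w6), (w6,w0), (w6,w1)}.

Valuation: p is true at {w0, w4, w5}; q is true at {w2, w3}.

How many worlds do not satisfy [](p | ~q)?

w0: successors {w1, w4}; p | ~q there: w1:T, w4:T. ✓
w1: successors {w2}; p | ~q there: w2:F. ✗
w2: successors {w3}; p | ~q there: w3:F. ✗
w3: successors {w4}; p | ~q there: w4:T. ✓
w4: successors {w5}; p | ~q there: w5:T. ✓
w5: successors {w6}; p | ~q there: w6:T. ✓
w6: successors {w0, w1}; p | ~q there: w0:T, w1:T. ✓
Satisfying worlds: {w0, w3, w4, w5, w6}.
So [](p | ~q) fails at the other 2 worlds.

2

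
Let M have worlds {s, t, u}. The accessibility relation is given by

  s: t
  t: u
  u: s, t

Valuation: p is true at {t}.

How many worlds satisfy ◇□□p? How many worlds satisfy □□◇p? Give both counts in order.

For ◇□□p:
s: successors {t}; □□p there: t:F. ✗
t: successors {u}; □□p there: u:F. ✗
u: successors {s, t}; □□p there: s:F, t:F. ✗
— 0 worlds.
For □□◇p:
s: successors {t}; □◇p there: t:T. ✓
t: successors {u}; □◇p there: u:F. ✗
u: successors {s, t}; □◇p there: s:F, t:T. ✗
— 1 world.

0 and 1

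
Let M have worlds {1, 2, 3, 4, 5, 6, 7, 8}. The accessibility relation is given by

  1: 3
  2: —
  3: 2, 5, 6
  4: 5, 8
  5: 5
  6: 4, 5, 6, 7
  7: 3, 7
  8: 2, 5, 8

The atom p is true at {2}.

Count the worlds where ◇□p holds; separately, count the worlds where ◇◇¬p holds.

For ◇□p:
1: successors {3}; □p there: 3:F. ✗
2: no successors, so ◇□p fails. ✗
3: successors {2, 5, 6}; □p there: 2:T, 5:F, 6:F. ✓
4: successors {5, 8}; □p there: 5:F, 8:F. ✗
5: successors {5}; □p there: 5:F. ✗
6: successors {4, 5, 6, 7}; □p there: 4:F, 5:F, 6:F, 7:F. ✗
7: successors {3, 7}; □p there: 3:F, 7:F. ✗
8: successors {2, 5, 8}; □p there: 2:T, 5:F, 8:F. ✓
— 2 worlds.
For ◇◇¬p:
1: successors {3}; ◇¬p there: 3:T. ✓
2: no successors, so ◇◇¬p fails. ✗
3: successors {2, 5, 6}; ◇¬p there: 2:F, 5:T, 6:T. ✓
4: successors {5, 8}; ◇¬p there: 5:T, 8:T. ✓
5: successors {5}; ◇¬p there: 5:T. ✓
6: successors {4, 5, 6, 7}; ◇¬p there: 4:T, 5:T, 6:T, 7:T. ✓
7: successors {3, 7}; ◇¬p there: 3:T, 7:T. ✓
8: successors {2, 5, 8}; ◇¬p there: 2:F, 5:T, 8:T. ✓
— 7 worlds.

2 and 7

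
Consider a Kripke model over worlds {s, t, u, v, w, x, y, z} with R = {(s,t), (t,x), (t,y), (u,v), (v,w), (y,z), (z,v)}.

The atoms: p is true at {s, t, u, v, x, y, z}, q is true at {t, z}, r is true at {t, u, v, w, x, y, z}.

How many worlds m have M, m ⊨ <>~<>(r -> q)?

6

s: successors {t}; ~<>(r -> q) there: t:T. ✓
t: successors {x, y}; ~<>(r -> q) there: x:T, y:F. ✓
u: successors {v}; ~<>(r -> q) there: v:T. ✓
v: successors {w}; ~<>(r -> q) there: w:T. ✓
w: no successors, so <>~<>(r -> q) fails. ✗
x: no successors, so <>~<>(r -> q) fails. ✗
y: successors {z}; ~<>(r -> q) there: z:T. ✓
z: successors {v}; ~<>(r -> q) there: v:T. ✓
Satisfying worlds: {s, t, u, v, y, z}.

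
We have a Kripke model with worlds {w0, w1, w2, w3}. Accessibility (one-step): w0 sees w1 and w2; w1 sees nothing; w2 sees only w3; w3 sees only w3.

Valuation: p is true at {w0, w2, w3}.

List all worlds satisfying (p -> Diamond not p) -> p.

w0: p -> Diamond not p is T, p is T. ✓
w1: p -> Diamond not p is T, p is F. ✗
w2: p -> Diamond not p is F, p is T. ✓
w3: p -> Diamond not p is F, p is T. ✓

{w0, w2, w3}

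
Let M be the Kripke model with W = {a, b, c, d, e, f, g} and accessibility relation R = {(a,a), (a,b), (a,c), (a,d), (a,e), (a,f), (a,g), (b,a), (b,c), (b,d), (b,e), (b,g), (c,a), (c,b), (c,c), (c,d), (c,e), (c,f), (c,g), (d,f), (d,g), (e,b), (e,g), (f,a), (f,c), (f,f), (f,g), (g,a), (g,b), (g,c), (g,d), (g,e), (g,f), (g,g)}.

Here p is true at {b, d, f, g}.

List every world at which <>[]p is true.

a: successors {a, b, c, d, e, f, g}; []p there: a:F, b:F, c:F, d:T, e:T, f:F, g:F. ✓
b: successors {a, c, d, e, g}; []p there: a:F, c:F, d:T, e:T, g:F. ✓
c: successors {a, b, c, d, e, f, g}; []p there: a:F, b:F, c:F, d:T, e:T, f:F, g:F. ✓
d: successors {f, g}; []p there: f:F, g:F. ✗
e: successors {b, g}; []p there: b:F, g:F. ✗
f: successors {a, c, f, g}; []p there: a:F, c:F, f:F, g:F. ✗
g: successors {a, b, c, d, e, f, g}; []p there: a:F, b:F, c:F, d:T, e:T, f:F, g:F. ✓

{a, b, c, g}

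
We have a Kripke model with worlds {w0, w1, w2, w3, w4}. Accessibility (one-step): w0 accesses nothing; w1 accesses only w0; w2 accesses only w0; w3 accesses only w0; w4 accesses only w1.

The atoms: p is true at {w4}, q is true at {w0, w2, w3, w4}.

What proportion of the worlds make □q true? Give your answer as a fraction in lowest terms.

4/5

w0: no successors, so □q holds vacuously. ✓
w1: successors {w0}; q there: w0:T. ✓
w2: successors {w0}; q there: w0:T. ✓
w3: successors {w0}; q there: w0:T. ✓
w4: successors {w1}; q there: w1:F. ✗
That's 4 of 5 worlds, so 4/5.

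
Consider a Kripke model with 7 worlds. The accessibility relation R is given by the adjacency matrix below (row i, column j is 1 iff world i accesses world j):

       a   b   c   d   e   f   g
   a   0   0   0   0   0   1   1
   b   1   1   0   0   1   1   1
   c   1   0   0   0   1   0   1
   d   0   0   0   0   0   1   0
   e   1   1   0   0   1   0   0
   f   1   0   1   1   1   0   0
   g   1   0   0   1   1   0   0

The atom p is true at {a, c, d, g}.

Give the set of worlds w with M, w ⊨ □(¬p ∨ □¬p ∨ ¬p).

a: successors {f, g}; ¬p ∨ □¬p ∨ ¬p there: f:T, g:F. ✗
b: successors {a, b, e, f, g}; ¬p ∨ □¬p ∨ ¬p there: a:F, b:T, e:T, f:T, g:F. ✗
c: successors {a, e, g}; ¬p ∨ □¬p ∨ ¬p there: a:F, e:T, g:F. ✗
d: successors {f}; ¬p ∨ □¬p ∨ ¬p there: f:T. ✓
e: successors {a, b, e}; ¬p ∨ □¬p ∨ ¬p there: a:F, b:T, e:T. ✗
f: successors {a, c, d, e}; ¬p ∨ □¬p ∨ ¬p there: a:F, c:F, d:T, e:T. ✗
g: successors {a, d, e}; ¬p ∨ □¬p ∨ ¬p there: a:F, d:T, e:T. ✗

{d}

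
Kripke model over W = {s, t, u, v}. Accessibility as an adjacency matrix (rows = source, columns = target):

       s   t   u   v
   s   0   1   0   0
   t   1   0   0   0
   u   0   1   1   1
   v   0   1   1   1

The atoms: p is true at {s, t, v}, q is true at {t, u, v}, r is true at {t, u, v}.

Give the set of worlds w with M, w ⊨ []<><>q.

{s, u, v}

s: successors {t}; <><>q there: t:T. ✓
t: successors {s}; <><>q there: s:F. ✗
u: successors {t, u, v}; <><>q there: t:T, u:T, v:T. ✓
v: successors {t, u, v}; <><>q there: t:T, u:T, v:T. ✓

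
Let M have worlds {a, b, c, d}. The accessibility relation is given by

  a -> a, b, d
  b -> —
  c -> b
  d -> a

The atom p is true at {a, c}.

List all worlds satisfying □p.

{b, d}

a: successors {a, b, d}; p there: a:T, b:F, d:F. ✗
b: no successors, so □p holds vacuously. ✓
c: successors {b}; p there: b:F. ✗
d: successors {a}; p there: a:T. ✓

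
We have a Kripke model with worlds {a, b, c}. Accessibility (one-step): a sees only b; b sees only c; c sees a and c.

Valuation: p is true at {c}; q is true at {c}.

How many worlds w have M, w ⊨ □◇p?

a: successors {b}; ◇p there: b:T. ✓
b: successors {c}; ◇p there: c:T. ✓
c: successors {a, c}; ◇p there: a:F, c:T. ✗
Satisfying worlds: {a, b}.

2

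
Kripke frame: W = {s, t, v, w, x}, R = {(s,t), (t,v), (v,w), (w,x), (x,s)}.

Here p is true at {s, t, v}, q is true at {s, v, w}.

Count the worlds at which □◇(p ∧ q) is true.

2

s: successors {t}; ◇(p ∧ q) there: t:T. ✓
t: successors {v}; ◇(p ∧ q) there: v:F. ✗
v: successors {w}; ◇(p ∧ q) there: w:F. ✗
w: successors {x}; ◇(p ∧ q) there: x:T. ✓
x: successors {s}; ◇(p ∧ q) there: s:F. ✗
Satisfying worlds: {s, w}.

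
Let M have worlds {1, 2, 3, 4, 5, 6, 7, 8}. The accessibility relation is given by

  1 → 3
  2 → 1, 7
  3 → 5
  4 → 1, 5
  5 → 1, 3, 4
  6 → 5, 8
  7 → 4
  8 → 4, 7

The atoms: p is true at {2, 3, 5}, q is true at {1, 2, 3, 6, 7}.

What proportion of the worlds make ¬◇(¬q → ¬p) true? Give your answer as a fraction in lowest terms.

1: ◇(¬q → ¬p) is T. ✗
2: ◇(¬q → ¬p) is T. ✗
3: ◇(¬q → ¬p) is F. ✓
4: ◇(¬q → ¬p) is T. ✗
5: ◇(¬q → ¬p) is T. ✗
6: ◇(¬q → ¬p) is T. ✗
7: ◇(¬q → ¬p) is T. ✗
8: ◇(¬q → ¬p) is T. ✗
That's 1 of 8 worlds, so 1/8.

1/8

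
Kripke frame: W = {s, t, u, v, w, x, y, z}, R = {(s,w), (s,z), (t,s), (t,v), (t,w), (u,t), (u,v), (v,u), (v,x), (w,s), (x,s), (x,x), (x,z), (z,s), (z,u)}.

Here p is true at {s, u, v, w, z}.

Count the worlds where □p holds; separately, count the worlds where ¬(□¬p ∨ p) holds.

For □p:
s: successors {w, z}; p there: w:T, z:T. ✓
t: successors {s, v, w}; p there: s:T, v:T, w:T. ✓
u: successors {t, v}; p there: t:F, v:T. ✗
v: successors {u, x}; p there: u:T, x:F. ✗
w: successors {s}; p there: s:T. ✓
x: successors {s, x, z}; p there: s:T, x:F, z:T. ✗
y: no successors, so □p holds vacuously. ✓
z: successors {s, u}; p there: s:T, u:T. ✓
— 5 worlds.
For ¬(□¬p ∨ p):
s: □¬p ∨ p is T. ✗
t: □¬p ∨ p is F. ✓
u: □¬p ∨ p is T. ✗
v: □¬p ∨ p is T. ✗
w: □¬p ∨ p is T. ✗
x: □¬p ∨ p is F. ✓
y: □¬p ∨ p is T. ✗
z: □¬p ∨ p is T. ✗
— 2 worlds.

5 and 2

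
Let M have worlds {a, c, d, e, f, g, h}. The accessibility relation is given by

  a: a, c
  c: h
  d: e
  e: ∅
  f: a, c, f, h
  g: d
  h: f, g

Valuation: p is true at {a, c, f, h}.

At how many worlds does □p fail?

a: successors {a, c}; p there: a:T, c:T. ✓
c: successors {h}; p there: h:T. ✓
d: successors {e}; p there: e:F. ✗
e: no successors, so □p holds vacuously. ✓
f: successors {a, c, f, h}; p there: a:T, c:T, f:T, h:T. ✓
g: successors {d}; p there: d:F. ✗
h: successors {f, g}; p there: f:T, g:F. ✗
Satisfying worlds: {a, c, e, f}.
So □p fails at the other 3 worlds.

3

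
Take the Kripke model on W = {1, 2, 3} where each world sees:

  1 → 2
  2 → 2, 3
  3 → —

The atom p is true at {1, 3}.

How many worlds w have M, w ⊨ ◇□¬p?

1: successors {2}; □¬p there: 2:F. ✗
2: successors {2, 3}; □¬p there: 2:F, 3:T. ✓
3: no successors, so ◇□¬p fails. ✗
Satisfying worlds: {2}.

1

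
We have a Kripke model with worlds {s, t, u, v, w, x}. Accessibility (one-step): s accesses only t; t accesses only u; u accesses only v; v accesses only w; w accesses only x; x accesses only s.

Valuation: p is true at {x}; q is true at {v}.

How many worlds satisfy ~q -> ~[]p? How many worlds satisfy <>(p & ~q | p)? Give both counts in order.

For ~q -> ~[]p:
s: ~q is T, ~[]p is T. ✓
t: ~q is T, ~[]p is T. ✓
u: ~q is T, ~[]p is T. ✓
v: ~q is F, ~[]p is T. ✓
w: ~q is T, ~[]p is F. ✗
x: ~q is T, ~[]p is T. ✓
— 5 worlds.
For <>(p & ~q | p):
s: successors {t}; p & ~q | p there: t:F. ✗
t: successors {u}; p & ~q | p there: u:F. ✗
u: successors {v}; p & ~q | p there: v:F. ✗
v: successors {w}; p & ~q | p there: w:F. ✗
w: successors {x}; p & ~q | p there: x:T. ✓
x: successors {s}; p & ~q | p there: s:F. ✗
— 1 world.

5 and 1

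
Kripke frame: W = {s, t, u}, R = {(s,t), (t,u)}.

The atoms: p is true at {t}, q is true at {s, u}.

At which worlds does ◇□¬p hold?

{s, t}

s: successors {t}; □¬p there: t:T. ✓
t: successors {u}; □¬p there: u:T. ✓
u: no successors, so ◇□¬p fails. ✗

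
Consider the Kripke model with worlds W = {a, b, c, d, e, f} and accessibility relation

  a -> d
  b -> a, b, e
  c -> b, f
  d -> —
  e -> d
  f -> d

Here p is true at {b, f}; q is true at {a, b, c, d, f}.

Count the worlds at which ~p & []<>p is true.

1

a: ~p is T, []<>p is F. ✗
b: ~p is F, []<>p is F. ✗
c: ~p is T, []<>p is F. ✗
d: ~p is T, []<>p is T. ✓
e: ~p is T, []<>p is F. ✗
f: ~p is F, []<>p is F. ✗
Satisfying worlds: {d}.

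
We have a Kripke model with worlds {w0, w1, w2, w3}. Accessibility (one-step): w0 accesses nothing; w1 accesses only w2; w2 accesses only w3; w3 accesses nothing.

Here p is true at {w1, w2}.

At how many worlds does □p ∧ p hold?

w0: □p is T, p is F. ✗
w1: □p is T, p is T. ✓
w2: □p is F, p is T. ✗
w3: □p is T, p is F. ✗
Satisfying worlds: {w1}.

1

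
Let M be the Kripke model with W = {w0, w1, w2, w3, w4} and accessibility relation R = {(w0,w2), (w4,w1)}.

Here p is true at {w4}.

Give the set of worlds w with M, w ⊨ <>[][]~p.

{w0, w4}

w0: successors {w2}; [][]~p there: w2:T. ✓
w1: no successors, so <>[][]~p fails. ✗
w2: no successors, so <>[][]~p fails. ✗
w3: no successors, so <>[][]~p fails. ✗
w4: successors {w1}; [][]~p there: w1:T. ✓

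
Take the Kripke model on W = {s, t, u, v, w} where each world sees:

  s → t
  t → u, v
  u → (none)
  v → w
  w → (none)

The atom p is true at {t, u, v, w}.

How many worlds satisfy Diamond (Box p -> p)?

3

s: successors {t}; Box p -> p there: t:T. ✓
t: successors {u, v}; Box p -> p there: u:T, v:T. ✓
u: no successors, so Diamond (Box p -> p) fails. ✗
v: successors {w}; Box p -> p there: w:T. ✓
w: no successors, so Diamond (Box p -> p) fails. ✗
Satisfying worlds: {s, t, v}.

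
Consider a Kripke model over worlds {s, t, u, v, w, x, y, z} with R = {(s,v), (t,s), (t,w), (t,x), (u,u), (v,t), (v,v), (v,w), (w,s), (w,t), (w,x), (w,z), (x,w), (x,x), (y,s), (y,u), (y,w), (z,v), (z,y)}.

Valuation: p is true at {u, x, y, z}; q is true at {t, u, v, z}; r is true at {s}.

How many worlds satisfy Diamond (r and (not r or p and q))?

s: successors {v}; r and (not r or p and q) there: v:F. ✗
t: successors {s, w, x}; r and (not r or p and q) there: s:F, w:F, x:F. ✗
u: successors {u}; r and (not r or p and q) there: u:F. ✗
v: successors {t, v, w}; r and (not r or p and q) there: t:F, v:F, w:F. ✗
w: successors {s, t, x, z}; r and (not r or p and q) there: s:F, t:F, x:F, z:F. ✗
x: successors {w, x}; r and (not r or p and q) there: w:F, x:F. ✗
y: successors {s, u, w}; r and (not r or p and q) there: s:F, u:F, w:F. ✗
z: successors {v, y}; r and (not r or p and q) there: v:F, y:F. ✗
Satisfying worlds: ∅.

0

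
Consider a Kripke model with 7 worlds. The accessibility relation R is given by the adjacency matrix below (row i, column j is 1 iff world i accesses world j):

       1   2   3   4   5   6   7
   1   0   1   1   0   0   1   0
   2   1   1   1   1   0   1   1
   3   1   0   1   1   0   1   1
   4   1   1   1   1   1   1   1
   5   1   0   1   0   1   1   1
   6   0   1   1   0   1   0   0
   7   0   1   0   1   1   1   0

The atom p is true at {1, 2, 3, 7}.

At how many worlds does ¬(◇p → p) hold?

3

1: ◇p → p is T. ✗
2: ◇p → p is T. ✗
3: ◇p → p is T. ✗
4: ◇p → p is F. ✓
5: ◇p → p is F. ✓
6: ◇p → p is F. ✓
7: ◇p → p is T. ✗
Satisfying worlds: {4, 5, 6}.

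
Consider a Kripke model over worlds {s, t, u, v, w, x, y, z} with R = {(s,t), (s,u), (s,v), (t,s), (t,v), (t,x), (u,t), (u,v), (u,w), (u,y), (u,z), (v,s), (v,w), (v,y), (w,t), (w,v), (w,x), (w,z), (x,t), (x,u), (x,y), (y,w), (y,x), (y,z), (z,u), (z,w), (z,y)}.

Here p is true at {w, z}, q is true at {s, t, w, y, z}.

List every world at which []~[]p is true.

s: successors {t, u, v}; ~[]p there: t:T, u:T, v:T. ✓
t: successors {s, v, x}; ~[]p there: s:T, v:T, x:T. ✓
u: successors {t, v, w, y, z}; ~[]p there: t:T, v:T, w:T, y:T, z:T. ✓
v: successors {s, w, y}; ~[]p there: s:T, w:T, y:T. ✓
w: successors {t, v, x, z}; ~[]p there: t:T, v:T, x:T, z:T. ✓
x: successors {t, u, y}; ~[]p there: t:T, u:T, y:T. ✓
y: successors {w, x, z}; ~[]p there: w:T, x:T, z:T. ✓
z: successors {u, w, y}; ~[]p there: u:T, w:T, y:T. ✓

{s, t, u, v, w, x, y, z}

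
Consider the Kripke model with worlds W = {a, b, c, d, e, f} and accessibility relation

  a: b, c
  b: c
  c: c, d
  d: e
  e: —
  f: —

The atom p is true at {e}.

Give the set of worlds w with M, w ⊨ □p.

a: successors {b, c}; p there: b:F, c:F. ✗
b: successors {c}; p there: c:F. ✗
c: successors {c, d}; p there: c:F, d:F. ✗
d: successors {e}; p there: e:T. ✓
e: no successors, so □p holds vacuously. ✓
f: no successors, so □p holds vacuously. ✓

{d, e, f}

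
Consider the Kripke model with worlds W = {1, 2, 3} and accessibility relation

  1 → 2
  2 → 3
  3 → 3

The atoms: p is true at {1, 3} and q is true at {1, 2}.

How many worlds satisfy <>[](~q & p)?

1: successors {2}; [](~q & p) there: 2:T. ✓
2: successors {3}; [](~q & p) there: 3:T. ✓
3: successors {3}; [](~q & p) there: 3:T. ✓
Satisfying worlds: {1, 2, 3}.

3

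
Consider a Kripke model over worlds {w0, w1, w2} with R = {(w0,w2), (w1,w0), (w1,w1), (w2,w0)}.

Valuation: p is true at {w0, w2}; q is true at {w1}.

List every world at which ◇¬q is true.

w0: successors {w2}; ¬q there: w2:T. ✓
w1: successors {w0, w1}; ¬q there: w0:T, w1:F. ✓
w2: successors {w0}; ¬q there: w0:T. ✓

{w0, w1, w2}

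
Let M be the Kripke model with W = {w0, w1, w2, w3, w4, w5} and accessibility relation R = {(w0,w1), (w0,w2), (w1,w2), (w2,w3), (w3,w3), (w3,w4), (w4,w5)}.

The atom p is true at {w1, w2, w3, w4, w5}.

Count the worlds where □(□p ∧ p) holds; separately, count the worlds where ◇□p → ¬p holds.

For □(□p ∧ p):
w0: successors {w1, w2}; □p ∧ p there: w1:T, w2:T. ✓
w1: successors {w2}; □p ∧ p there: w2:T. ✓
w2: successors {w3}; □p ∧ p there: w3:T. ✓
w3: successors {w3, w4}; □p ∧ p there: w3:T, w4:T. ✓
w4: successors {w5}; □p ∧ p there: w5:T. ✓
w5: no successors, so □(□p ∧ p) holds vacuously. ✓
— 6 worlds.
For ◇□p → ¬p:
w0: ◇□p is T, ¬p is T. ✓
w1: ◇□p is T, ¬p is F. ✗
w2: ◇□p is T, ¬p is F. ✗
w3: ◇□p is T, ¬p is F. ✗
w4: ◇□p is T, ¬p is F. ✗
w5: ◇□p is F, ¬p is F. ✓
— 2 worlds.

6 and 2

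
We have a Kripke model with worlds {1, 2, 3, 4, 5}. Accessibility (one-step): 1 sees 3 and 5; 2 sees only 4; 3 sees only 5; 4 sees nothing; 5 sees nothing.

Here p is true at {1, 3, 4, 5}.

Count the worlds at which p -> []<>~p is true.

1: p is T, []<>~p is F. ✗
2: p is F, []<>~p is F. ✓
3: p is T, []<>~p is F. ✗
4: p is T, []<>~p is T. ✓
5: p is T, []<>~p is T. ✓
Satisfying worlds: {2, 4, 5}.

3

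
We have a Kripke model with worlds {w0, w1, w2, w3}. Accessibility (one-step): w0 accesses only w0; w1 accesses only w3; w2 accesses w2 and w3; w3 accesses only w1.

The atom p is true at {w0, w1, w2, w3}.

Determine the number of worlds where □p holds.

w0: successors {w0}; p there: w0:T. ✓
w1: successors {w3}; p there: w3:T. ✓
w2: successors {w2, w3}; p there: w2:T, w3:T. ✓
w3: successors {w1}; p there: w1:T. ✓
Satisfying worlds: {w0, w1, w2, w3}.

4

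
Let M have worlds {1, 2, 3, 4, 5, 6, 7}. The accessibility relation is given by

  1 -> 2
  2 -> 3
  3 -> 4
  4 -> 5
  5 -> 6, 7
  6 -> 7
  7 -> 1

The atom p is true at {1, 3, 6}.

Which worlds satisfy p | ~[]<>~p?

{1, 3, 5, 6}

1: p is T, ~[]<>~p is T. ✓
2: p is F, ~[]<>~p is F. ✗
3: p is T, ~[]<>~p is F. ✓
4: p is F, ~[]<>~p is F. ✗
5: p is F, ~[]<>~p is T. ✓
6: p is T, ~[]<>~p is T. ✓
7: p is F, ~[]<>~p is F. ✗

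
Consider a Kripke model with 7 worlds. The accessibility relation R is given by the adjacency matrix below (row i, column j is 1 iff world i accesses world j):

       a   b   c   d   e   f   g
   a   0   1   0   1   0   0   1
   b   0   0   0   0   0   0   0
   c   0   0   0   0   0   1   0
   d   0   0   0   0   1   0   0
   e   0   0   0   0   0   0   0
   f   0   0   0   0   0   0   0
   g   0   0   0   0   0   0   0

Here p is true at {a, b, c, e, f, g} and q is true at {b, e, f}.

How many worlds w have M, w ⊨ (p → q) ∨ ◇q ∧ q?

a: p → q is F, ◇q ∧ q is F. ✗
b: p → q is T, ◇q ∧ q is F. ✓
c: p → q is F, ◇q ∧ q is F. ✗
d: p → q is T, ◇q ∧ q is F. ✓
e: p → q is T, ◇q ∧ q is F. ✓
f: p → q is T, ◇q ∧ q is F. ✓
g: p → q is F, ◇q ∧ q is F. ✗
Satisfying worlds: {b, d, e, f}.

4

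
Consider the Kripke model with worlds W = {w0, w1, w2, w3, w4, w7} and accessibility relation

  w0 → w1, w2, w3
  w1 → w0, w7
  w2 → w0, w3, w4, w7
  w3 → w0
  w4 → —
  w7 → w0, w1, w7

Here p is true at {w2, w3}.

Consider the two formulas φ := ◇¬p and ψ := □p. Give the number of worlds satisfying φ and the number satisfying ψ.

5 and 1

For ◇¬p:
w0: successors {w1, w2, w3}; ¬p there: w1:T, w2:F, w3:F. ✓
w1: successors {w0, w7}; ¬p there: w0:T, w7:T. ✓
w2: successors {w0, w3, w4, w7}; ¬p there: w0:T, w3:F, w4:T, w7:T. ✓
w3: successors {w0}; ¬p there: w0:T. ✓
w4: no successors, so ◇¬p fails. ✗
w7: successors {w0, w1, w7}; ¬p there: w0:T, w1:T, w7:T. ✓
— 5 worlds.
For □p:
w0: successors {w1, w2, w3}; p there: w1:F, w2:T, w3:T. ✗
w1: successors {w0, w7}; p there: w0:F, w7:F. ✗
w2: successors {w0, w3, w4, w7}; p there: w0:F, w3:T, w4:F, w7:F. ✗
w3: successors {w0}; p there: w0:F. ✗
w4: no successors, so □p holds vacuously. ✓
w7: successors {w0, w1, w7}; p there: w0:F, w1:F, w7:F. ✗
— 1 world.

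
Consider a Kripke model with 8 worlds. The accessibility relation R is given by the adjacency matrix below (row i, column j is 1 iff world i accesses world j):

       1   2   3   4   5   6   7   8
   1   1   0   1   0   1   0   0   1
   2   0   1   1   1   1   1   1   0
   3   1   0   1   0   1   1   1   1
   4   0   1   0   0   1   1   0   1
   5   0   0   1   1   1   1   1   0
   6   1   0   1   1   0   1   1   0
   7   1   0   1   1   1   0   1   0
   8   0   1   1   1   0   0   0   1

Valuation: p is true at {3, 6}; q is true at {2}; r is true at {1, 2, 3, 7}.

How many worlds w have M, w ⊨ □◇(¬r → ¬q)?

8

1: successors {1, 3, 5, 8}; ◇(¬r → ¬q) there: 1:T, 3:T, 5:T, 8:T. ✓
2: successors {2, 3, 4, 5, 6, 7}; ◇(¬r → ¬q) there: 2:T, 3:T, 4:T, 5:T, 6:T, 7:T. ✓
3: successors {1, 3, 5, 6, 7, 8}; ◇(¬r → ¬q) there: 1:T, 3:T, 5:T, 6:T, 7:T, 8:T. ✓
4: successors {2, 5, 6, 8}; ◇(¬r → ¬q) there: 2:T, 5:T, 6:T, 8:T. ✓
5: successors {3, 4, 5, 6, 7}; ◇(¬r → ¬q) there: 3:T, 4:T, 5:T, 6:T, 7:T. ✓
6: successors {1, 3, 4, 6, 7}; ◇(¬r → ¬q) there: 1:T, 3:T, 4:T, 6:T, 7:T. ✓
7: successors {1, 3, 4, 5, 7}; ◇(¬r → ¬q) there: 1:T, 3:T, 4:T, 5:T, 7:T. ✓
8: successors {2, 3, 4, 8}; ◇(¬r → ¬q) there: 2:T, 3:T, 4:T, 8:T. ✓
Satisfying worlds: {1, 2, 3, 4, 5, 6, 7, 8}.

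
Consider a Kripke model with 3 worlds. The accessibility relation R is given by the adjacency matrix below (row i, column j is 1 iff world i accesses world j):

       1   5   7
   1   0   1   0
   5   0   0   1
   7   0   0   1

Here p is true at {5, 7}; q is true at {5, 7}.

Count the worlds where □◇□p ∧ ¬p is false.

1: □◇□p is T, ¬p is T. ✓
5: □◇□p is T, ¬p is F. ✗
7: □◇□p is T, ¬p is F. ✗
Satisfying worlds: {1}.
So □◇□p ∧ ¬p fails at the other 2 worlds.

2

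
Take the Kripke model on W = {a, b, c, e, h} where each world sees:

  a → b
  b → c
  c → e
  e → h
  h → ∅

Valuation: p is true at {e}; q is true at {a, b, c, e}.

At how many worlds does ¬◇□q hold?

2

a: ◇□q is T. ✗
b: ◇□q is T. ✗
c: ◇□q is F. ✓
e: ◇□q is T. ✗
h: ◇□q is F. ✓
Satisfying worlds: {c, h}.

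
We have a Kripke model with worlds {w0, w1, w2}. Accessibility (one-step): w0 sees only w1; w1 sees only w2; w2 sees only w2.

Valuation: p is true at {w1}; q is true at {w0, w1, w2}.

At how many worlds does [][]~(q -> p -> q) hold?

w0: successors {w1}; []~(q -> p -> q) there: w1:F. ✗
w1: successors {w2}; []~(q -> p -> q) there: w2:F. ✗
w2: successors {w2}; []~(q -> p -> q) there: w2:F. ✗
Satisfying worlds: ∅.

0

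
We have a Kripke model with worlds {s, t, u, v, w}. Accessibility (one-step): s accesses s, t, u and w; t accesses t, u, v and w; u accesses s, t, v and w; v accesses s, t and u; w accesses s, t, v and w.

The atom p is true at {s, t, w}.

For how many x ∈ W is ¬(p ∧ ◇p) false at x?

3

s: p ∧ ◇p is T. ✗
t: p ∧ ◇p is T. ✗
u: p ∧ ◇p is F. ✓
v: p ∧ ◇p is F. ✓
w: p ∧ ◇p is T. ✗
Satisfying worlds: {u, v}.
So ¬(p ∧ ◇p) fails at the other 3 worlds.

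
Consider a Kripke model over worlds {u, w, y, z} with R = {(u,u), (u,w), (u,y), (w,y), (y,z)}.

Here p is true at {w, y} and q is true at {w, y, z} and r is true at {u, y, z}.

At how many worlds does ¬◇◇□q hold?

u: ◇◇□q is T. ✗
w: ◇◇□q is T. ✗
y: ◇◇□q is F. ✓
z: ◇◇□q is F. ✓
Satisfying worlds: {y, z}.

2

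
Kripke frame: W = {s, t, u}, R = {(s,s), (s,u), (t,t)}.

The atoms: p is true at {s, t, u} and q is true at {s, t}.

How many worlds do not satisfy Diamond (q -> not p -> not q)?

s: successors {s, u}; q -> not p -> not q there: s:T, u:T. ✓
t: successors {t}; q -> not p -> not q there: t:T. ✓
u: no successors, so Diamond (q -> not p -> not q) fails. ✗
Satisfying worlds: {s, t}.
So Diamond (q -> not p -> not q) fails at the other 1 world.

1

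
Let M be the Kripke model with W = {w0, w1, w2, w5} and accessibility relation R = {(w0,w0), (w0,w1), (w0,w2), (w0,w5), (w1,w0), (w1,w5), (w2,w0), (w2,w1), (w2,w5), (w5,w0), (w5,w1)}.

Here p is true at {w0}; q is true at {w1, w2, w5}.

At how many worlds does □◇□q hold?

0

w0: successors {w0, w1, w2, w5}; ◇□q there: w0:F, w1:F, w2:F, w5:F. ✗
w1: successors {w0, w5}; ◇□q there: w0:F, w5:F. ✗
w2: successors {w0, w1, w5}; ◇□q there: w0:F, w1:F, w5:F. ✗
w5: successors {w0, w1}; ◇□q there: w0:F, w1:F. ✗
Satisfying worlds: ∅.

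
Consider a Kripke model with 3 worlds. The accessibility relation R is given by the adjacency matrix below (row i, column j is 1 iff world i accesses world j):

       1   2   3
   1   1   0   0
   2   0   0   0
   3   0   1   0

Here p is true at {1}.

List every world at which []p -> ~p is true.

{2, 3}

1: []p is T, ~p is F. ✗
2: []p is T, ~p is T. ✓
3: []p is F, ~p is T. ✓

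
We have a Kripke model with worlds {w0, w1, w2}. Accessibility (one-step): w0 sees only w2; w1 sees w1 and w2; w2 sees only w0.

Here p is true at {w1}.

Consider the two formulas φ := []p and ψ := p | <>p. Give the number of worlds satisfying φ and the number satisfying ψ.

For []p:
w0: successors {w2}; p there: w2:F. ✗
w1: successors {w1, w2}; p there: w1:T, w2:F. ✗
w2: successors {w0}; p there: w0:F. ✗
— 0 worlds.
For p | <>p:
w0: p is F, <>p is F. ✗
w1: p is T, <>p is T. ✓
w2: p is F, <>p is F. ✗
— 1 world.

0 and 1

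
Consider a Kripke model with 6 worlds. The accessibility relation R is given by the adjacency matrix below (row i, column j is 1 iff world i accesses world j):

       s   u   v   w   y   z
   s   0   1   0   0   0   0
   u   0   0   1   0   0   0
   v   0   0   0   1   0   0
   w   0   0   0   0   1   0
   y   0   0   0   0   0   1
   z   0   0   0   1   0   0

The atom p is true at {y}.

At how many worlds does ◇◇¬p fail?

s: successors {u}; ◇¬p there: u:T. ✓
u: successors {v}; ◇¬p there: v:T. ✓
v: successors {w}; ◇¬p there: w:F. ✗
w: successors {y}; ◇¬p there: y:T. ✓
y: successors {z}; ◇¬p there: z:T. ✓
z: successors {w}; ◇¬p there: w:F. ✗
Satisfying worlds: {s, u, w, y}.
So ◇◇¬p fails at the other 2 worlds.

2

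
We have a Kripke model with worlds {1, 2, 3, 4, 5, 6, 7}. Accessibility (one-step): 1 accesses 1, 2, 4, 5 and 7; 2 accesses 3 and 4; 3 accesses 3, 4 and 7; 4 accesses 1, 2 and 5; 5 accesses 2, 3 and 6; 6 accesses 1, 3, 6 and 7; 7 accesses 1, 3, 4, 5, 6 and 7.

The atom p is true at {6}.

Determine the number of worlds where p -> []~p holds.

6

1: p is F, []~p is T. ✓
2: p is F, []~p is T. ✓
3: p is F, []~p is T. ✓
4: p is F, []~p is T. ✓
5: p is F, []~p is F. ✓
6: p is T, []~p is F. ✗
7: p is F, []~p is F. ✓
Satisfying worlds: {1, 2, 3, 4, 5, 7}.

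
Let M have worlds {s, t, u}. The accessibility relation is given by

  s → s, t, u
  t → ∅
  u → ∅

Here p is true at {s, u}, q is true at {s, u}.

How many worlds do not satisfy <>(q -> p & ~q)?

2

s: successors {s, t, u}; q -> p & ~q there: s:F, t:T, u:F. ✓
t: no successors, so <>(q -> p & ~q) fails. ✗
u: no successors, so <>(q -> p & ~q) fails. ✗
Satisfying worlds: {s}.
So <>(q -> p & ~q) fails at the other 2 worlds.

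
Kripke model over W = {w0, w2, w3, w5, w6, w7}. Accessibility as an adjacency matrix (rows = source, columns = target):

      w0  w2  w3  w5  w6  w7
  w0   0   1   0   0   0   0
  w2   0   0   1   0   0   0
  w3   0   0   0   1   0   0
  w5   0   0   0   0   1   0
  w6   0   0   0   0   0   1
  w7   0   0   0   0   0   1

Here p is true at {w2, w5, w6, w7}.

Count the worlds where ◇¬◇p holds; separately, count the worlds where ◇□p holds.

1 and 5

For ◇¬◇p:
w0: successors {w2}; ¬◇p there: w2:T. ✓
w2: successors {w3}; ¬◇p there: w3:F. ✗
w3: successors {w5}; ¬◇p there: w5:F. ✗
w5: successors {w6}; ¬◇p there: w6:F. ✗
w6: successors {w7}; ¬◇p there: w7:F. ✗
w7: successors {w7}; ¬◇p there: w7:F. ✗
— 1 world.
For ◇□p:
w0: successors {w2}; □p there: w2:F. ✗
w2: successors {w3}; □p there: w3:T. ✓
w3: successors {w5}; □p there: w5:T. ✓
w5: successors {w6}; □p there: w6:T. ✓
w6: successors {w7}; □p there: w7:T. ✓
w7: successors {w7}; □p there: w7:T. ✓
— 5 worlds.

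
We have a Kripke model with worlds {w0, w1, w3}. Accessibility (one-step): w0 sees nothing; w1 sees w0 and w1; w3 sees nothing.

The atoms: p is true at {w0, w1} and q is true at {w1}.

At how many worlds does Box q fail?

w0: no successors, so Box q holds vacuously. ✓
w1: successors {w0, w1}; q there: w0:F, w1:T. ✗
w3: no successors, so Box q holds vacuously. ✓
Satisfying worlds: {w0, w3}.
So Box q fails at the other 1 world.

1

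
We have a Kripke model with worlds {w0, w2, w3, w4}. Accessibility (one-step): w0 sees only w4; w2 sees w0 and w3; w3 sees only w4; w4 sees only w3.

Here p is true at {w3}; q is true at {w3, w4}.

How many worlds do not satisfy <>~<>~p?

w0: successors {w4}; ~<>~p there: w4:T. ✓
w2: successors {w0, w3}; ~<>~p there: w0:F, w3:F. ✗
w3: successors {w4}; ~<>~p there: w4:T. ✓
w4: successors {w3}; ~<>~p there: w3:F. ✗
Satisfying worlds: {w0, w3}.
So <>~<>~p fails at the other 2 worlds.

2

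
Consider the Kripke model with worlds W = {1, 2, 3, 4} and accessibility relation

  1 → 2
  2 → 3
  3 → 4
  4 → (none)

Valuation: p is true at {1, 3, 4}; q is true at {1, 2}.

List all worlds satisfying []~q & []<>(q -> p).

{2, 4}

1: []~q is F, []<>(q -> p) is T. ✗
2: []~q is T, []<>(q -> p) is T. ✓
3: []~q is T, []<>(q -> p) is F. ✗
4: []~q is T, []<>(q -> p) is T. ✓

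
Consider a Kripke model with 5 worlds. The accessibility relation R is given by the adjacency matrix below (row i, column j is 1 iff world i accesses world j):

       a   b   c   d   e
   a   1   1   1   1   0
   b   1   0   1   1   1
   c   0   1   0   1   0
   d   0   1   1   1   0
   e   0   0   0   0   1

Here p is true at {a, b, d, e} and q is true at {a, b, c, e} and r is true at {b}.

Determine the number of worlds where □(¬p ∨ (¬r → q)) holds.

1

a: successors {a, b, c, d}; ¬p ∨ (¬r → q) there: a:T, b:T, c:T, d:F. ✗
b: successors {a, c, d, e}; ¬p ∨ (¬r → q) there: a:T, c:T, d:F, e:T. ✗
c: successors {b, d}; ¬p ∨ (¬r → q) there: b:T, d:F. ✗
d: successors {b, c, d}; ¬p ∨ (¬r → q) there: b:T, c:T, d:F. ✗
e: successors {e}; ¬p ∨ (¬r → q) there: e:T. ✓
Satisfying worlds: {e}.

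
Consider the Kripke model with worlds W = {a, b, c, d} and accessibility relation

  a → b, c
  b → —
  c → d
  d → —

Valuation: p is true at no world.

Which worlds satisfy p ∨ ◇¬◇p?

{a, c}

a: p is F, ◇¬◇p is T. ✓
b: p is F, ◇¬◇p is F. ✗
c: p is F, ◇¬◇p is T. ✓
d: p is F, ◇¬◇p is F. ✗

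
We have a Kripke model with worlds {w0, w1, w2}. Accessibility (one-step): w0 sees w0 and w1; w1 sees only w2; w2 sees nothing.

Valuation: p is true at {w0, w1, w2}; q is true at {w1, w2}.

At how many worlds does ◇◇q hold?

w0: successors {w0, w1}; ◇q there: w0:T, w1:T. ✓
w1: successors {w2}; ◇q there: w2:F. ✗
w2: no successors, so ◇◇q fails. ✗
Satisfying worlds: {w0}.

1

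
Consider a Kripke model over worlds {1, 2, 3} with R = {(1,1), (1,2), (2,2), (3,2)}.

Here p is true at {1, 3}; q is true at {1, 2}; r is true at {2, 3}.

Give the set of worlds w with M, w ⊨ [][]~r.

1: successors {1, 2}; []~r there: 1:F, 2:F. ✗
2: successors {2}; []~r there: 2:F. ✗
3: successors {2}; []~r there: 2:F. ✗

∅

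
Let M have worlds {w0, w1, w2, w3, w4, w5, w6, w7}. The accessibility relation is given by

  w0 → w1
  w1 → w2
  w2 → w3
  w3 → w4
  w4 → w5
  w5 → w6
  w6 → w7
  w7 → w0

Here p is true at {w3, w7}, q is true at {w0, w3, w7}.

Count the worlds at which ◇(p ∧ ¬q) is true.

w0: successors {w1}; p ∧ ¬q there: w1:F. ✗
w1: successors {w2}; p ∧ ¬q there: w2:F. ✗
w2: successors {w3}; p ∧ ¬q there: w3:F. ✗
w3: successors {w4}; p ∧ ¬q there: w4:F. ✗
w4: successors {w5}; p ∧ ¬q there: w5:F. ✗
w5: successors {w6}; p ∧ ¬q there: w6:F. ✗
w6: successors {w7}; p ∧ ¬q there: w7:F. ✗
w7: successors {w0}; p ∧ ¬q there: w0:F. ✗
Satisfying worlds: ∅.

0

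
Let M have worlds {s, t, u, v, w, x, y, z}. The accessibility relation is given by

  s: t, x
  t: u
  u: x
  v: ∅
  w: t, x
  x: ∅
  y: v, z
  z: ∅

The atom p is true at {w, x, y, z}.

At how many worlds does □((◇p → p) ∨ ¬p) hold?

8

s: successors {t, x}; (◇p → p) ∨ ¬p there: t:T, x:T. ✓
t: successors {u}; (◇p → p) ∨ ¬p there: u:T. ✓
u: successors {x}; (◇p → p) ∨ ¬p there: x:T. ✓
v: no successors, so □((◇p → p) ∨ ¬p) holds vacuously. ✓
w: successors {t, x}; (◇p → p) ∨ ¬p there: t:T, x:T. ✓
x: no successors, so □((◇p → p) ∨ ¬p) holds vacuously. ✓
y: successors {v, z}; (◇p → p) ∨ ¬p there: v:T, z:T. ✓
z: no successors, so □((◇p → p) ∨ ¬p) holds vacuously. ✓
Satisfying worlds: {s, t, u, v, w, x, y, z}.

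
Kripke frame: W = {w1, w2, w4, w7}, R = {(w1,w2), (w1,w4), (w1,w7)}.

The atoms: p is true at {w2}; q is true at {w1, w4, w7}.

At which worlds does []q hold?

{w2, w4, w7}

w1: successors {w2, w4, w7}; q there: w2:F, w4:T, w7:T. ✗
w2: no successors, so []q holds vacuously. ✓
w4: no successors, so []q holds vacuously. ✓
w7: no successors, so []q holds vacuously. ✓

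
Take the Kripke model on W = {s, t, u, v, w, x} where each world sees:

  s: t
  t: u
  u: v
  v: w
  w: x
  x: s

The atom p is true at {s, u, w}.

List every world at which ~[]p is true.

s: []p is F. ✓
t: []p is T. ✗
u: []p is F. ✓
v: []p is T. ✗
w: []p is F. ✓
x: []p is T. ✗

{s, u, w}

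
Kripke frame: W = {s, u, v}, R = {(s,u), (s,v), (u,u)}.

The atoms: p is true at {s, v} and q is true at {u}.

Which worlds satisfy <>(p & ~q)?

s: successors {u, v}; p & ~q there: u:F, v:T. ✓
u: successors {u}; p & ~q there: u:F. ✗
v: no successors, so <>(p & ~q) fails. ✗

{s}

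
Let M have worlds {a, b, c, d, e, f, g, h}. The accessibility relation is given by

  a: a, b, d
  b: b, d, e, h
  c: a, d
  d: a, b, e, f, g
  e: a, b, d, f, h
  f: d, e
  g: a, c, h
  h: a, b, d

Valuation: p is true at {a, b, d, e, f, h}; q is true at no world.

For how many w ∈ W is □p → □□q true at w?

2

a: □p is T, □□q is F. ✗
b: □p is T, □□q is F. ✗
c: □p is T, □□q is F. ✗
d: □p is F, □□q is F. ✓
e: □p is T, □□q is F. ✗
f: □p is T, □□q is F. ✗
g: □p is F, □□q is F. ✓
h: □p is T, □□q is F. ✗
Satisfying worlds: {d, g}.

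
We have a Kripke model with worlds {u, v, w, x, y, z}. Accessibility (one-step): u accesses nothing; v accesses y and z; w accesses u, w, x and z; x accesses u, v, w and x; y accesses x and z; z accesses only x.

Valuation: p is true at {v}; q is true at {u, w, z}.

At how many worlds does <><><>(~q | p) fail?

1

u: no successors, so <><><>(~q | p) fails. ✗
v: successors {y, z}; <><>(~q | p) there: y:T, z:T. ✓
w: successors {u, w, x, z}; <><>(~q | p) there: u:F, w:T, x:T, z:T. ✓
x: successors {u, v, w, x}; <><>(~q | p) there: u:F, v:T, w:T, x:T. ✓
y: successors {x, z}; <><>(~q | p) there: x:T, z:T. ✓
z: successors {x}; <><>(~q | p) there: x:T. ✓
Satisfying worlds: {v, w, x, y, z}.
So <><><>(~q | p) fails at the other 1 world.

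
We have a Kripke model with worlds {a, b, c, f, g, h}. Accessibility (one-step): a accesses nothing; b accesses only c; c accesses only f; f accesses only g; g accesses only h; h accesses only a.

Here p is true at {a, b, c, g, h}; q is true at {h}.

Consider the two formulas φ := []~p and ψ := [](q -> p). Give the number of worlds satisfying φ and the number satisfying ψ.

For []~p:
a: no successors, so []~p holds vacuously. ✓
b: successors {c}; ~p there: c:F. ✗
c: successors {f}; ~p there: f:T. ✓
f: successors {g}; ~p there: g:F. ✗
g: successors {h}; ~p there: h:F. ✗
h: successors {a}; ~p there: a:F. ✗
— 2 worlds.
For [](q -> p):
a: no successors, so [](q -> p) holds vacuously. ✓
b: successors {c}; q -> p there: c:T. ✓
c: successors {f}; q -> p there: f:T. ✓
f: successors {g}; q -> p there: g:T. ✓
g: successors {h}; q -> p there: h:T. ✓
h: successors {a}; q -> p there: a:T. ✓
— 6 worlds.

2 and 6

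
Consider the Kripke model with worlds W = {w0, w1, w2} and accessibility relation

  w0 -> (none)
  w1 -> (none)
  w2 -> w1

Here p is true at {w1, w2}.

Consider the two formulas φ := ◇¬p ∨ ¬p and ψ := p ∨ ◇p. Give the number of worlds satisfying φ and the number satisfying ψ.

1 and 2

For ◇¬p ∨ ¬p:
w0: ◇¬p is F, ¬p is T. ✓
w1: ◇¬p is F, ¬p is F. ✗
w2: ◇¬p is F, ¬p is F. ✗
— 1 world.
For p ∨ ◇p:
w0: p is F, ◇p is F. ✗
w1: p is T, ◇p is F. ✓
w2: p is T, ◇p is T. ✓
— 2 worlds.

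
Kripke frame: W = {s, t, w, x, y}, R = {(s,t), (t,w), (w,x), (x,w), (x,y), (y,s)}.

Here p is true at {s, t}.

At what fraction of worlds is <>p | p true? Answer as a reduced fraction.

3/5

s: <>p is T, p is T. ✓
t: <>p is F, p is T. ✓
w: <>p is F, p is F. ✗
x: <>p is F, p is F. ✗
y: <>p is T, p is F. ✓
That's 3 of 5 worlds, so 3/5.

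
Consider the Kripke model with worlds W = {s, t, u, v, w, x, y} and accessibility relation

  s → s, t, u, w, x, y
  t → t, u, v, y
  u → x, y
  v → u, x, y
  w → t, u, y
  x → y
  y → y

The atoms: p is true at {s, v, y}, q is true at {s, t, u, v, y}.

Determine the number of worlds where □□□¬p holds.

s: successors {s, t, u, w, x, y}; □□¬p there: s:F, t:F, u:F, w:F, x:F, y:F. ✗
t: successors {t, u, v, y}; □□¬p there: t:F, u:F, v:F, y:F. ✗
u: successors {x, y}; □□¬p there: x:F, y:F. ✗
v: successors {u, x, y}; □□¬p there: u:F, x:F, y:F. ✗
w: successors {t, u, y}; □□¬p there: t:F, u:F, y:F. ✗
x: successors {y}; □□¬p there: y:F. ✗
y: successors {y}; □□¬p there: y:F. ✗
Satisfying worlds: ∅.

0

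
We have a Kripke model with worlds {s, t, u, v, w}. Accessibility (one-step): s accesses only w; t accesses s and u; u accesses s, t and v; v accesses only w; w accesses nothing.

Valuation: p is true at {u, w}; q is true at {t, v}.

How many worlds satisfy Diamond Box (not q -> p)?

4

s: successors {w}; Box (not q -> p) there: w:T. ✓
t: successors {s, u}; Box (not q -> p) there: s:T, u:F. ✓
u: successors {s, t, v}; Box (not q -> p) there: s:T, t:F, v:T. ✓
v: successors {w}; Box (not q -> p) there: w:T. ✓
w: no successors, so Diamond Box (not q -> p) fails. ✗
Satisfying worlds: {s, t, u, v}.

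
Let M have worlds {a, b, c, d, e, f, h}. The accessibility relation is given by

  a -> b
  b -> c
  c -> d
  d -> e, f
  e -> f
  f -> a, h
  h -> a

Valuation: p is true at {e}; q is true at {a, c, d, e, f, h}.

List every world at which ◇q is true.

a: successors {b}; q there: b:F. ✗
b: successors {c}; q there: c:T. ✓
c: successors {d}; q there: d:T. ✓
d: successors {e, f}; q there: e:T, f:T. ✓
e: successors {f}; q there: f:T. ✓
f: successors {a, h}; q there: a:T, h:T. ✓
h: successors {a}; q there: a:T. ✓

{b, c, d, e, f, h}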